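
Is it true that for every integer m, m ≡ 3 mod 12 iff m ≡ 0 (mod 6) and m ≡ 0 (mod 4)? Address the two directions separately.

(⇒) fails and (⇐) fails.

[⇒] This fails: m = 3 gives 3 ≡ 3 (mod 12) but 3 ≡ 3 (mod 6), so the conjunction on the right does not hold.

[⇐] This fails: m = 0 satisfies both congruences on the right (0 ≡ 0 mod 6 and 0 ≡ 0 mod 4) yet 0 ≡ 0 (mod 12), not 3.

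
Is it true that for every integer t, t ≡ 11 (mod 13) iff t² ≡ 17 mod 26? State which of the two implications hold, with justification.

Forward direction. This fails: take t = 24. Then 24 ≡ 11 (mod 13), but 24² = 576 ≡ 4 (mod 26), not 17.

Converse. This fails: take t = 15. Then 15² = 225 ≡ 17 (mod 26), yet 15 ≡ 2 (mod 13), not 11.

Neither implication holds.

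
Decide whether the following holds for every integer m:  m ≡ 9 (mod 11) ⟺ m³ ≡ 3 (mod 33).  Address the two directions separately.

(←) The residues r modulo 33 with r³ ≡ 3 (mod 33) are exactly {9}, and each is ≡ 9 (mod 11).

(→) This fails: take m = 20. Then 20 ≡ 9 (mod 11), but 20³ = 8000 ≡ 14 (mod 33), not 3.

(⇒) fails; (⇐) holds.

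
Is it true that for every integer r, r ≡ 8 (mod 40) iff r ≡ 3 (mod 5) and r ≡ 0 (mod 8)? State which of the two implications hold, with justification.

Both directions hold; the statement is true.

(⇒) Suppose r ≡ 8 (mod 40); write r = 40j + 8. Since 5 ∣ 40, reducing mod 5 gives r ≡ 8 ≡ 3 (mod 5); since 8 ∣ 40, reducing mod 8 gives r ≡ 8 ≡ 0 (mod 8).

(⇐) Conversely, if r ≡ 3 (mod 5) and r ≡ 0 (mod 8), then by the Chinese remainder theorem r ≡ 8 (mod 40). This is exactly r ≡ 8 (mod 40).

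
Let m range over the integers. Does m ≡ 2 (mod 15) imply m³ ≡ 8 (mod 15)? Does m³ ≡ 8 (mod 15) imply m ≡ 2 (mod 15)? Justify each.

Converse. Suppose m³ ≡ 8 (mod 15). The only residue r in {0, …, 14} with r³ ≡ 8 (mod 15) is r = 2, so m ≡ 2 (mod 15).

Forward direction. Suppose m ≡ 2 (mod 15). Write m = 15j + 2. Then (15j + 2)³ = 3375j³ + 1350j² + 180j + 8 = 15(225j³ + 90j² + 12j) + 8, so m³ ≡ 8 (mod 15).

The biconditional holds.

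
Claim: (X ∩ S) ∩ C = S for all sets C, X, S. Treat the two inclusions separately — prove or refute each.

(⊆) holds; (⊇) fails.

(⟹) Let x ∈ (X ∩ S) ∩ C. Then x ∈ C ∩ X ∩ S, from which x ∈ S.

(⟸) This inclusion fails. Take C = ∅, X = ∅, S = {1}; then 1 ∈ S but 1 ∉ (X ∩ S) ∩ C.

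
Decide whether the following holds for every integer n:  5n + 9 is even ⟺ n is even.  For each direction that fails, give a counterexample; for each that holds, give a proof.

Both directions fail.

(⟹) This fails: n = 1 gives 5n + 9 = 14, which is even, but 1 is odd, not even.

(⟸) This also fails: n = 6 is even, but 5n + 9 = 39 is odd, not even.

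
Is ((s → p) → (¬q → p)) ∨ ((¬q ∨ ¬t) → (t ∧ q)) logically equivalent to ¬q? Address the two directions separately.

(→) This fails. Under q = T, p = F, s = F, t = F, the left side is true but the right side is false.

(←) This fails. Under q = F, p = F, s = F, t = F, the left side is false but the right side is true.

Neither implication holds.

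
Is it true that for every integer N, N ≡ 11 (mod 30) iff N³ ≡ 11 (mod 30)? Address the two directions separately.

Converse. Suppose N³ ≡ 11 (mod 30). The only residue r in {0, …, 29} with r³ ≡ 11 (mod 30) is r = 11, so N ≡ 11 (mod 30).

Forward direction. Suppose N ≡ 11 (mod 30). Write N = 30j + 11. Then (30j + 11)³ = 27000j³ + 29700j² + 10890j + 1331 = 30(900j³ + 990j² + 363j + 44) + 11, so N³ ≡ 11 (mod 30).

The biconditional holds.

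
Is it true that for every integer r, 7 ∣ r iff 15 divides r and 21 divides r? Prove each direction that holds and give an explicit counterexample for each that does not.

Only the reverse direction holds.

(→) This fails: take r = 7. Certainly 7 ∣ 7, but 15 ∤ 7.

(←) Suppose 15 ∣ r and 21 ∣ r. Any common multiple of 15 and 21 is a multiple of their lcm; here lcm(15, 21) = 15·21/gcd(15, 21) = 315/3 = 105, so 105 ∣ r. Since 7 ∣ 105, it follows that 7 ∣ r.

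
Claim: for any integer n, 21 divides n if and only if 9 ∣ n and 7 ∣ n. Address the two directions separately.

(⇒) This fails: take n = 21. Certainly 21 ∣ 21, but 9 ∤ 21.

(⇐) Suppose 9 ∣ n and 7 ∣ n. Any common multiple of 9 and 7 is a multiple of their lcm; here gcd(9, 7) = 1, so lcm(9, 7) = 9·7 = 63, so 63 ∣ n. Since 21 ∣ 63, it follows that 21 ∣ n.

Only the converse holds.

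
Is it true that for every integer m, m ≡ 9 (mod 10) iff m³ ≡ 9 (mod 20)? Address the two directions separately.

(⟸) The residues r modulo 20 with r³ ≡ 9 (mod 20) are exactly {9}, and each is ≡ 9 (mod 10).

(⟹) This fails: take m = 19. Then 19 ≡ 9 (mod 10), but 19³ = 6859 ≡ 19 (mod 20), not 9.

The forward direction fails; the converse holds.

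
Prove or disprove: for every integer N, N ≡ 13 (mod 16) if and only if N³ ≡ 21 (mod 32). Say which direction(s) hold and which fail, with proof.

(⇐) The residues r modulo 32 with r³ ≡ 21 (mod 32) are exactly {13}, and each is ≡ 13 (mod 16).

(⇒) This fails: take N = 29. Then 29 ≡ 13 (mod 16), but 29³ = 24389 ≡ 5 (mod 32), not 21.

(⇒) fails; (⇐) holds.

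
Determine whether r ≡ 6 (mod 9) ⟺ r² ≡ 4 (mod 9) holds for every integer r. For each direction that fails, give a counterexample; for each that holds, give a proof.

Neither implication holds.

(⟹) This fails: take r = 6. Then 6 ≡ 6 (mod 9), but 6² = 36 ≡ 0 (mod 9), not 4.

(⟸) This fails: take r = 2. Then 2² = 4 ≡ 4 (mod 9), yet 2 ≡ 2 (mod 9), not 6.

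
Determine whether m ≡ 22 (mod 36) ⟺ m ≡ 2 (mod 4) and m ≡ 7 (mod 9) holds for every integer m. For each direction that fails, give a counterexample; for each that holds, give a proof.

[⇒] This fails: m = 22 gives 22 ≡ 22 (mod 36) but 22 ≡ 4 (mod 9), so the conjunction on the right does not hold.

[⇐] This fails: m = 34 satisfies both congruences on the right (34 ≡ 2 mod 4 and 34 ≡ 7 mod 9) yet 34 ≡ 34 (mod 36), not 22.

Both directions fail.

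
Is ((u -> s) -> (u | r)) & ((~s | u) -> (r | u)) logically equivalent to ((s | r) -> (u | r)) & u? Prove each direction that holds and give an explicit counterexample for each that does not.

[⇒] This fails. Under r = T, s = F, u = F, the left side is true but the right side is false.

[⇐] Assume the antecedent. If r is true, the consequent reduces to true regardless of the other variables. If r is false, the antecedent forces (r = F, s = F, u = T) or (r = F, s = T, u = T), and the consequent holds there. Either way the consequent holds.

(⇒) fails; (⇐) holds.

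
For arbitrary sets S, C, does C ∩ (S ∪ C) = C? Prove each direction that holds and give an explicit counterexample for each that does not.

(⟹) Let x ∈ C ∩ (S ∪ C). Then either x ∈ C and x ∉ S; or x ∈ S ∩ C. In each case x ∈ C, so C ∩ (S ∪ C) ⊆ C.

(⟸) Let x ∈ C. Then either x ∈ C and x ∉ S; or x ∈ S ∩ C. In each case x ∈ C ∩ (S ∪ C), so C ⊆ C ∩ (S ∪ C).

Both inclusions hold; the sets are equal.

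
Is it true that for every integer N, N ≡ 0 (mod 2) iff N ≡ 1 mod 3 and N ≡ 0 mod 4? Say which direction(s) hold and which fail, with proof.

(⇒) fails; (⇐) holds.

(⟹) This fails: N = 0 gives 0 ≡ 0 (mod 2) but 0 ≡ 0 (mod 3), so the conjunction on the right does not hold.

(⟸) Conversely, if N ≡ 1 (mod 3) and N ≡ 0 (mod 4), then by the Chinese remainder theorem N ≡ 4 (mod 12). Since 4 ≡ 0 (mod 2) and 2 ∣ 12, we get N ≡ 0 (mod 2).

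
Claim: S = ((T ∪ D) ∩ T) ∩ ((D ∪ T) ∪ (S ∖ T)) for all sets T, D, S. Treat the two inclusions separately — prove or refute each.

(⟹) This inclusion fails. Take T = ∅, D = ∅, S = {1}; then 1 ∈ S but 1 ∉ ((T ∪ D) ∩ T) ∩ ((D ∪ T) ∪ (S ∖ T)).

(⟸) This inclusion fails. Take T = {1}, D = ∅, S = ∅; then 1 ∈ ((T ∪ D) ∩ T) ∩ ((D ∪ T) ∪ (S ∖ T)) but 1 ∉ S.

Neither inclusion holds.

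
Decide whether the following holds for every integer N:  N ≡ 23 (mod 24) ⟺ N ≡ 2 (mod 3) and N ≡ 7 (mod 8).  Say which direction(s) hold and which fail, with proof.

Both implications hold.

[⇒] Suppose N ≡ 23 (mod 24); write N = 24j + 23. Since 3 ∣ 24, reducing mod 3 gives N ≡ 23 ≡ 2 (mod 3); since 8 ∣ 24, reducing mod 8 gives N ≡ 23 ≡ 7 (mod 8).

[⇐] Conversely, if N ≡ 2 (mod 3) and N ≡ 7 (mod 8), then by the Chinese remainder theorem N ≡ 23 (mod 24). This is exactly N ≡ 23 (mod 24).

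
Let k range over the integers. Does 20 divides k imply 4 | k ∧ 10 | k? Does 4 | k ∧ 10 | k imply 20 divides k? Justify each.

Both implications hold.

(⟹) If 20 ∣ k, write k = 20q. Since 20 = 5·4, k = 4·(5q), so 4 ∣ k; and since 20 = 2·10, k = 10·(2q), so 10 ∣ k.

(⟸) Suppose 4 ∣ k and 10 ∣ k. Any common multiple of 4 and 10 is a multiple of their lcm; here lcm(4, 10) = 4·10/gcd(4, 10) = 40/2 = 20, so 20 ∣ k.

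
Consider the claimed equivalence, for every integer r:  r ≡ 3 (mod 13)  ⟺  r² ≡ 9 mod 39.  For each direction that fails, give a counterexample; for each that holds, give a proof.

Neither direction holds.

(→) This fails: take r = 16. Then 16 ≡ 3 (mod 13), but 16² = 256 ≡ 22 (mod 39), not 9.

(←) This fails: take r = 36. Then 36² = 1296 ≡ 9 (mod 39), yet 36 ≡ 10 (mod 13), not 3.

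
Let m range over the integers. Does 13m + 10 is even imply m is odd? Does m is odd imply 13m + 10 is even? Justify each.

(⟹) This fails: m = 0 gives 13m + 10 = 10, which is even, but 0 is even, not odd.

(⟸) This also fails: m = 3 is odd, but 13m + 10 = 49 is odd, not even.

Neither implication holds.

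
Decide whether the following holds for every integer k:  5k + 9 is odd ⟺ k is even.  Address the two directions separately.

Forward direction. Suppose 5k + 9 is odd. Since 5 is odd, 5k and k have the same parity, so 5k + 9 ≡ k + 9 (mod 2). As 9 is odd, 5k + 9 is odd exactly when k is even. Thus k is even.

Converse. Suppose k is even; write k = 2j. Then 5k + 9 = 5·(2j) + 9 = 2·5j + 9, which is odd.

Both directions hold; the statement is true.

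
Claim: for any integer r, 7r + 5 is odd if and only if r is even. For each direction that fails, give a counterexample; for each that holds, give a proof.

(⇒) Suppose 7r + 5 is odd. Since 7 is odd, 7r and r have the same parity, so 7r + 5 ≡ r + 5 (mod 2). As 5 is odd, 7r + 5 is odd exactly when r is even. Thus r is even.

(⇐) Conversely, suppose r is even; write r = 2j. Then 7r + 5 = 7·(2j) + 5 = 2·7j + 5, which is odd.

Both directions hold.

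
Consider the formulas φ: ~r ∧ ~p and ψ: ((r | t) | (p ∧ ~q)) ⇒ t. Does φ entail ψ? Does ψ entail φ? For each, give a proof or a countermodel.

(⟹) Assume the antecedent. If t is true, ((r | t) | (p ∧ ~q)) ⇒ t reduces to true regardless of the other variables. If t is false, the antecedent forces (r = F, p = F, t = F, q = F) or (r = F, p = F, t = F, q = T), and ((r | t) | (p ∧ ~q)) ⇒ t holds there. Either way ((r | t) | (p ∧ ~q)) ⇒ t holds.

(⟸) This fails. Under r = T, p = F, t = T, q = F, the left side is false but the right side is true.

The forward direction holds; the converse fails.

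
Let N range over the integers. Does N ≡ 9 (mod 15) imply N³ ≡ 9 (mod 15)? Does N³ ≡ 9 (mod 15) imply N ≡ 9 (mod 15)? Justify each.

Both implications hold.

(→) Suppose N ≡ 9 (mod 15). Write N = 15j + 9. Then (15j + 9)³ = 3375j³ + 6075j² + 3645j + 729 = 15(225j³ + 405j² + 243j + 48) + 9, so N³ ≡ 9 (mod 15).

(←) Conversely, suppose N³ ≡ 9 (mod 15). The only residue r in {0, …, 14} with r³ ≡ 9 (mod 15) is r = 9, so N ≡ 9 (mod 15).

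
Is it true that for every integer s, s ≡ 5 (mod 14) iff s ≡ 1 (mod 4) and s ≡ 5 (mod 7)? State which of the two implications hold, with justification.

Not equivalent: only (⇐) holds.

(⇒) This fails: s = 19 gives 19 ≡ 5 (mod 14) but 19 ≡ 3 (mod 4), so the conjunction on the right does not hold.

(⇐) Conversely, if s ≡ 1 (mod 4) and s ≡ 5 (mod 7), then by the Chinese remainder theorem s ≡ 5 (mod 28). Since 5 ≡ 5 (mod 14) and 14 ∣ 28, we get s ≡ 5 (mod 14).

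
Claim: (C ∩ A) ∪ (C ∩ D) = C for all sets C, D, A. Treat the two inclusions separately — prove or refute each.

(⊆) Let x ∈ (C ∩ A) ∪ (C ∩ D). Then either x ∈ C ∩ D and x ∉ A; or x ∈ C ∩ A and x ∉ D; or x ∈ C ∩ D ∩ A. In each case x ∈ C, so (C ∩ A) ∪ (C ∩ D) ⊆ C.

(⊇) This inclusion fails. Take C = {1}, D = ∅, A = ∅; then 1 ∈ C but 1 ∉ (C ∩ A) ∪ (C ∩ D).

Only the forward inclusion holds.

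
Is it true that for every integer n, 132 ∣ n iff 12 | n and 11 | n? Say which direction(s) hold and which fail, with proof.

[⇒] If 132 ∣ n, write n = 132q. Since 132 = 11·12, n = 12·(11q), so 12 ∣ n; and since 132 = 12·11, n = 11·(12q), so 11 ∣ n.

[⇐] Suppose 12 ∣ n and 11 ∣ n. Any common multiple of 12 and 11 is a multiple of their lcm; here gcd(12, 11) = 1, so lcm(12, 11) = 12·11 = 132, so 132 ∣ n.

Equivalent; both directions hold.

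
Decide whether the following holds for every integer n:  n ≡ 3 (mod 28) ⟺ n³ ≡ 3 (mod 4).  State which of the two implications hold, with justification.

Only the forward direction holds.

(⟹) Suppose n ≡ 3 (mod 28). Then n³ ≡ 3³ = 27 (mod 28), and since 4 ∣ 28, also n³ ≡ 3 (mod 4).

(⟸) This fails: take n = 7. Then 7³ = 343 ≡ 3 (mod 4), yet 7 ≡ 7 (mod 28), not 3.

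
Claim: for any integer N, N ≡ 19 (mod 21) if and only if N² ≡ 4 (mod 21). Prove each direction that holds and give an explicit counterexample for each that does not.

(←) This fails: take N = 2. Then 2² = 4 ≡ 4 (mod 21), yet 2 ≡ 2 (mod 21), not 19.

(→) Suppose N ≡ 19 (mod 21). Write N = 21j + 19. Then (21j + 19)² = 441j² + 798j + 361 = 21(21j² + 38j + 17) + 4, so N² ≡ 4 (mod 21).

The forward direction holds; the converse fails.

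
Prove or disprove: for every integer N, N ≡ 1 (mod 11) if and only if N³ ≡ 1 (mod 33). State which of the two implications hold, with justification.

Converse. The residues r modulo 33 with r³ ≡ 1 (mod 33) are exactly {1}, and each is ≡ 1 (mod 11).

Forward direction. This fails: take N = 12. Then 12 ≡ 1 (mod 11), but 12³ = 1728 ≡ 12 (mod 33), not 1.

(⇒) fails; (⇐) holds.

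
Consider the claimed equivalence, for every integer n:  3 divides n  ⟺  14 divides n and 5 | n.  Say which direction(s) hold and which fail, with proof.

Neither direction holds.

[⇒] This fails: take n = 3. Certainly 3 ∣ 3, but 14 ∤ 3.

[⇐] This fails: take n = 70. Both 14 ∣ 70 and 5 ∣ 70, yet 70 is not a multiple of 3 (since 70 = 23·3 + 1), so 3 ∤ 70.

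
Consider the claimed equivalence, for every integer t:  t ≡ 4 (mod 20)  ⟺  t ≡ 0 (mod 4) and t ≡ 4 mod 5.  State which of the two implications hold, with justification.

(→) Suppose t ≡ 4 (mod 20); write t = 20j + 4. Since 4 ∣ 20, reducing mod 4 gives t ≡ 4 ≡ 0 (mod 4); since 5 ∣ 20, reducing mod 5 gives t ≡ 4 (mod 5).

(←) Conversely, if t ≡ 0 (mod 4) and t ≡ 4 (mod 5), then by the Chinese remainder theorem t ≡ 4 (mod 20). This is exactly t ≡ 4 (mod 20).

The biconditional holds.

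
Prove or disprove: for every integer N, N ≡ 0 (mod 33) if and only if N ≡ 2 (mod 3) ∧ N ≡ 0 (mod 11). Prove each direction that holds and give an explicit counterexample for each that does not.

(→) This fails: N = 0 gives 0 ≡ 0 (mod 33) but 0 ≡ 0 (mod 3), so the conjunction on the right does not hold.

(←) This fails: N = 11 satisfies both congruences on the right (11 ≡ 2 mod 3 and 11 ≡ 0 mod 11) yet 11 ≡ 11 (mod 33), not 0.

Neither direction holds.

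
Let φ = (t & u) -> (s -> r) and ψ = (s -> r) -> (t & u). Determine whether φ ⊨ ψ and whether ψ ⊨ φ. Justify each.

[⇒] This fails. Under r = F, u = F, s = F, t = F, the left side is true but the right side is false.

[⇐] This fails. Under r = F, u = T, s = T, t = T, the left side is false but the right side is true.

Both directions fail.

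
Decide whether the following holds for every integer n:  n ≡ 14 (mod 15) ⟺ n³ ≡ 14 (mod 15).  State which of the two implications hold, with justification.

[⇒] Suppose n ≡ 14 (mod 15). Write n = 15j + 14. Then (15j + 14)³ = 3375j³ + 9450j² + 8820j + 2744 = 15(225j³ + 630j² + 588j + 182) + 14, so n³ ≡ 14 (mod 15).

[⇐] Conversely, suppose n³ ≡ 14 (mod 15). The only residue r in {0, …, 14} with r³ ≡ 14 (mod 15) is r = 14, so n ≡ 14 (mod 15).

Both implications hold.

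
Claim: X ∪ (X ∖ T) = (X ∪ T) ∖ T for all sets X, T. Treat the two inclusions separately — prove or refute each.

(⊆) This inclusion fails. Take X = {1}, T = {1}; then 1 ∈ X ∪ (X ∖ T) but 1 ∉ (X ∪ T) ∖ T.

(⊇) Let x ∈ (X ∪ T) ∖ T. Then x ∈ X and x ∉ T, from which x ∈ X ∪ (X ∖ T).

(⊆) fails; (⊇) holds.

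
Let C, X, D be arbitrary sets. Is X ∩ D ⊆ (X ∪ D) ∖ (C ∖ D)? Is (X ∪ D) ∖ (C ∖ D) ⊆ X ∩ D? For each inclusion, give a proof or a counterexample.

Forward inclusion. Let x ∈ X ∩ D. Then either x ∈ X ∩ D and x ∉ C; or x ∈ C ∩ X ∩ D. In each case x ∈ (X ∪ D) ∖ (C ∖ D), so X ∩ D ⊆ (X ∪ D) ∖ (C ∖ D).

Reverse inclusion. This inclusion fails. Take C = ∅, X = {1}, D = ∅; then 1 ∈ (X ∪ D) ∖ (C ∖ D) but 1 ∉ X ∩ D.

The sets are not equal: only the forward inclusion holds.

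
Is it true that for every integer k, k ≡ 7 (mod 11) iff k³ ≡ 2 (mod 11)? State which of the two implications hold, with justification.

Equivalent; both directions hold.

(⟹) Suppose k ≡ 7 (mod 11). Write k = 11j + 7. Then (11j + 7)³ = 1331j³ + 2541j² + 1617j + 343 = 11(121j³ + 231j² + 147j + 31) + 2, so k³ ≡ 2 (mod 11).

(⟸) For the converse, argue contrapositively. If k ≢ 7 (mod 11), then k is congruent to one of 0, 1, 2, 3, 4, 5, 6, 8, 9, 10 modulo 11, and these give k³ ≡ 0, 1, 8, 5, 9, 4, 7, 6, 3, 10 respectively — never 2.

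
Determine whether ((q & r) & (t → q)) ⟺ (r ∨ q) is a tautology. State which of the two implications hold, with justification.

(⇒) Assume the antecedent. If r is true, r ∨ q reduces to true regardless of the other variables. If r is false, the antecedent cannot hold. Either way r ∨ q holds.

(⇐) This fails. Under r = T, q = F, t = F, the left side is false but the right side is true.

Not equivalent: only (⇒) holds.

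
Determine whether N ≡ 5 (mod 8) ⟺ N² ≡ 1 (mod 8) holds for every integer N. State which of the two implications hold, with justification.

The forward direction holds; the converse fails.

Forward direction. Suppose N ≡ 5 (mod 8). Write N = 8j + 5. Then (8j + 5)² = 64j² + 80j + 25 = 8(8j² + 10j + 3) + 1, so N² ≡ 1 (mod 8).

Converse. This fails: take N = 1. Then 1² = 1 ≡ 1 (mod 8), yet 1 ≡ 1 (mod 8), not 5.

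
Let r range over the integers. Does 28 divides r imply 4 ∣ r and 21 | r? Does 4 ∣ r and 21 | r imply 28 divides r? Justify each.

Only the reverse direction holds.

(⟸) Suppose 4 ∣ r and 21 ∣ r. Any common multiple of 4 and 21 is a multiple of their lcm; here gcd(4, 21) = 1, so lcm(4, 21) = 4·21 = 84, so 84 ∣ r. Since 28 ∣ 84, it follows that 28 ∣ r.

(⟹) This fails: take r = 28. Certainly 28 ∣ 28, but 21 ∤ 28.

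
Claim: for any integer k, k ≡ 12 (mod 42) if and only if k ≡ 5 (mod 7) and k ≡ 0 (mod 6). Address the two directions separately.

The biconditional holds.

(⟹) Suppose k ≡ 12 (mod 42); write k = 42j + 12. Since 7 ∣ 42, reducing mod 7 gives k ≡ 12 ≡ 5 (mod 7); since 6 ∣ 42, reducing mod 6 gives k ≡ 12 ≡ 0 (mod 6).

(⟸) Conversely, if k ≡ 5 (mod 7) and k ≡ 0 (mod 6), then by the Chinese remainder theorem k ≡ 12 (mod 42). This is exactly k ≡ 12 (mod 42).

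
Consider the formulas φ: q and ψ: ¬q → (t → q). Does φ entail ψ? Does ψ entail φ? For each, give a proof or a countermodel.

Not equivalent: only (⇒) holds.

Forward direction. Assume the antecedent. If t is true, the antecedent forces (t = T, q = T), and ¬q → (t → q) holds there. If t is false, ¬q → (t → q) reduces to true regardless of the other variables. Either way ¬q → (t → q) holds.

Converse. This fails. Under t = F, q = F, the left side is false but the right side is true.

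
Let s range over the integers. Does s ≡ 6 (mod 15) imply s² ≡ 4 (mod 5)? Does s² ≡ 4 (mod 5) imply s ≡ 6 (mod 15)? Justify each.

Both directions fail.

(⟹) This fails: take s = 6. Then 6 ≡ 6 (mod 15), but 6² = 36 ≡ 1 (mod 5), not 4.

(⟸) This fails: take s = 2. Then 2² = 4 ≡ 4 (mod 5), yet 2 ≡ 2 (mod 15), not 6.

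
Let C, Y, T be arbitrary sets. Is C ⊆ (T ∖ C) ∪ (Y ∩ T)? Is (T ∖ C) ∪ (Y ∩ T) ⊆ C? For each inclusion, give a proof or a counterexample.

Forward inclusion. This inclusion fails. Take C = {1}, Y = ∅, T = ∅; then 1 ∈ C but 1 ∉ (T ∖ C) ∪ (Y ∩ T).

Reverse inclusion. This inclusion fails. Take C = ∅, Y = ∅, T = {1}; then 1 ∈ (T ∖ C) ∪ (Y ∩ T) but 1 ∉ C.

Both inclusions fail.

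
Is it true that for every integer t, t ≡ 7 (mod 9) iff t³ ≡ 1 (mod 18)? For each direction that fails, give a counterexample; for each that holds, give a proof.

(⟹) This fails: take t = 16. Then 16 ≡ 7 (mod 9), but 16³ = 4096 ≡ 10 (mod 18), not 1.

(⟸) This fails: take t = 1. Then 1³ = 1 ≡ 1 (mod 18), yet 1 ≡ 1 (mod 9), not 7.

Both directions fail.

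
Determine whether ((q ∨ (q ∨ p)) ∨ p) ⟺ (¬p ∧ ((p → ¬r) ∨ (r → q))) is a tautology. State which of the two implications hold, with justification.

Forward direction. This fails. Under q = F, r = F, p = T, the left side is true but the right side is false.

Converse. This fails. Under q = F, r = F, p = F, the left side is false but the right side is true.

Neither implication holds.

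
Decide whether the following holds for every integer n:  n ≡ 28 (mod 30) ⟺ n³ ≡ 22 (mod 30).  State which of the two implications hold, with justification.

(⇐) Suppose n³ ≡ 22 (mod 30). The only residue r in {0, …, 29} with r³ ≡ 22 (mod 30) is r = 28, so n ≡ 28 (mod 30).

(⇒) Suppose n ≡ 28 (mod 30). Write n = 30j + 28. Then (30j + 28)³ = 27000j³ + 75600j² + 70560j + 21952 = 30(900j³ + 2520j² + 2352j + 731) + 22, so n³ ≡ 22 (mod 30).

Equivalent; both directions hold.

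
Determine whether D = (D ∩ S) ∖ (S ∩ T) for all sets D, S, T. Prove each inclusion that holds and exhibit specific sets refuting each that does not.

Forward inclusion. This inclusion fails. Take D = {1}, S = ∅, T = ∅; then 1 ∈ D but 1 ∉ (D ∩ S) ∖ (S ∩ T).

Reverse inclusion. Let x ∈ (D ∩ S) ∖ (S ∩ T). Then x ∈ D ∩ S and x ∉ T, from which x ∈ D.

The sets are not equal: only the reverse inclusion holds.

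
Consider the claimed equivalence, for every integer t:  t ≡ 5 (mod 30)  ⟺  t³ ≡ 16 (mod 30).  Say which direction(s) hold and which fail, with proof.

[⇒] This fails: take t = 5. Then 5 ≡ 5 (mod 30), but 5³ = 125 ≡ 5 (mod 30), not 16.

[⇐] This fails: take t = 16. Then 16³ = 4096 ≡ 16 (mod 30), yet 16 ≡ 16 (mod 30), not 5.

Neither implication holds.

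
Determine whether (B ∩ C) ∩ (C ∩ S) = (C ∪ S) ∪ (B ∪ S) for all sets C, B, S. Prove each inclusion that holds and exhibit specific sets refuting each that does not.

Forward inclusion. Let x ∈ (B ∩ C) ∩ (C ∩ S). Then x ∈ C ∩ B ∩ S, from which x ∈ (C ∪ S) ∪ (B ∪ S).

Reverse inclusion. This inclusion fails. Take C = {1}, B = ∅, S = ∅; then 1 ∈ (C ∪ S) ∪ (B ∪ S) but 1 ∉ (B ∩ C) ∩ (C ∩ S).

The sets are not equal: only the forward inclusion holds.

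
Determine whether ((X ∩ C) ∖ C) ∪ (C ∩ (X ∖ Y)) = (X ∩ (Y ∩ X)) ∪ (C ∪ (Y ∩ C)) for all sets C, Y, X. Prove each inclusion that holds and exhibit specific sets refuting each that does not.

The sets are not equal: only the forward inclusion holds.

Forward inclusion. Let x ∈ ((X ∩ C) ∖ C) ∪ (C ∩ (X ∖ Y)). Then x ∈ C ∩ X and x ∉ Y, from which x ∈ (X ∩ (Y ∩ X)) ∪ (C ∪ (Y ∩ C)).

Reverse inclusion. This inclusion fails. Take C = {1}, Y = ∅, X = ∅; then 1 ∈ (X ∩ (Y ∩ X)) ∪ (C ∪ (Y ∩ C)) but 1 ∉ ((X ∩ C) ∖ C) ∪ (C ∩ (X ∖ Y)).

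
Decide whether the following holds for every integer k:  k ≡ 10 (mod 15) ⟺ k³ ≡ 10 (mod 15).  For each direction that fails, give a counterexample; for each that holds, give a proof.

(⇒) Suppose k ≡ 10 (mod 15). Write k = 15j + 10. Then (15j + 10)³ = 3375j³ + 6750j² + 4500j + 1000 = 15(225j³ + 450j² + 300j + 66) + 10, so k³ ≡ 10 (mod 15).

(⇐) Conversely, suppose k³ ≡ 10 (mod 15). The only residue r in {0, …, 14} with r³ ≡ 10 (mod 15) is r = 10, so k ≡ 10 (mod 15).

Both implications hold.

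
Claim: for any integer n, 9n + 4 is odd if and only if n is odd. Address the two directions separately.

[⇒] Suppose 9n + 4 is odd. Since 9 is odd, 9n and n have the same parity, so 9n + 4 ≡ n + 4 (mod 2). As 4 is even, 9n + 4 is odd exactly when n is odd. Thus n is odd.

[⇐] Conversely, suppose n is odd; write n = 2j + 1. Then 9n + 4 = 9·(2j + 1) + 4 = 2·9j + 13, which is odd.

The biconditional holds.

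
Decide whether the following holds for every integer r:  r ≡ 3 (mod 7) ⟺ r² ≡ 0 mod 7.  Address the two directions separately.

(⇒) fails and (⇐) fails.

(⟹) This fails: take r = 3. Then 3 ≡ 3 (mod 7), but 3² = 9 ≡ 2 (mod 7), not 0.

(⟸) This fails: take r = 0. Then 0² = 0 ≡ 0 (mod 7), yet 0 ≡ 0 (mod 7), not 3.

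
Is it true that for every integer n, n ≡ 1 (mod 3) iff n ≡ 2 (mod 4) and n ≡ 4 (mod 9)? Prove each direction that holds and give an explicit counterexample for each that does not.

Forward direction. This fails: n = 1 gives 1 ≡ 1 (mod 3) but 1 ≡ 1 (mod 4), so the conjunction on the right does not hold.

Converse. If n ≡ 2 (mod 4) and n ≡ 4 (mod 9), then by the Chinese remainder theorem n ≡ 22 (mod 36). Since 22 ≡ 1 (mod 3) and 3 ∣ 36, we get n ≡ 1 (mod 3).

The forward direction fails; the converse holds.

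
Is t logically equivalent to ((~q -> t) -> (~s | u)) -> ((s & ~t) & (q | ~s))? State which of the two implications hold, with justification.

(→) This fails. Under q = F, t = T, s = F, u = F, the left side is true but the right side is false.

(←) This fails. Under q = T, t = F, s = T, u = T, the left side is false but the right side is true.

Neither implication holds.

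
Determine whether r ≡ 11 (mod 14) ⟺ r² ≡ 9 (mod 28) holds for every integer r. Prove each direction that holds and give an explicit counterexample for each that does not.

Only the forward direction holds.

Forward direction. Suppose r ≡ 11 (mod 14). Working modulo 28, r ∈ {11, 25}; for each such r, r² ≡ 9 (mod 28).

Converse. This fails: take r = 3. Then 3² = 9 ≡ 9 (mod 28), yet 3 ≡ 3 (mod 14), not 11.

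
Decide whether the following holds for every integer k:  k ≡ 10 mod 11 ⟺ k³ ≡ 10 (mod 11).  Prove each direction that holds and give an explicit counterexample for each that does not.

Forward direction. Suppose k ≡ 10 mod 11. Write k = 11j + 10. Then (11j + 10)³ = 1331j³ + 3630j² + 3300j + 1000 = 11(121j³ + 330j² + 300j + 90) + 10, so k³ ≡ 10 (mod 11).

Converse. For the converse, argue contrapositively. If k ≢ 10 (mod 11), then k is congruent to one of 0, 1, 2, 3, 4, 5, 6, 7, 8, 9 modulo 11, and these give k³ ≡ 0, 1, 8, 5, 9, 4, 7, 2, 6, 3 respectively — never 10.

Both directions hold.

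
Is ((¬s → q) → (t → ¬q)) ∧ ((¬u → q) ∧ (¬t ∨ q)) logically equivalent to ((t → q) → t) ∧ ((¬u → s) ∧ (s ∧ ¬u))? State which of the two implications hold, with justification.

(⇒) fails and (⇐) fails.

Forward direction. This fails. Under q = T, u = F, s = F, t = F, the left side is true but the right side is false.

Converse. This fails. Under q = F, u = F, s = T, t = T, the left side is false but the right side is true.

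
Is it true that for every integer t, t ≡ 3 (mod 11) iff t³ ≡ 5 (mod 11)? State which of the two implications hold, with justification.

(⇒) Suppose t ≡ 3 (mod 11). Write t = 11j + 3. Then (11j + 3)³ = 1331j³ + 1089j² + 297j + 27 = 11(121j³ + 99j² + 27j + 2) + 5, so t³ ≡ 5 (mod 11).

(⇐) For the converse, argue contrapositively. If t ≢ 3 (mod 11), then t is congruent to one of 0, 1, 2, 4, 5, 6, 7, 8, 9, 10 modulo 11, and these give t³ ≡ 0, 1, 8, 9, 4, 7, 2, 6, 3, 10 respectively — never 5.

Both directions hold; the statement is true.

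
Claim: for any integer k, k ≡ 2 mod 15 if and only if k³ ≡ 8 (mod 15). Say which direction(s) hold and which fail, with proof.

(⇒) Suppose k ≡ 2 mod 15. Write k = 15j + 2. Then (15j + 2)³ = 3375j³ + 1350j² + 180j + 8 = 15(225j³ + 90j² + 12j) + 8, so k³ ≡ 8 (mod 15).

(⇐) Conversely, suppose k³ ≡ 8 (mod 15). The only residue r in {0, …, 14} with r³ ≡ 8 (mod 15) is r = 2, so k ≡ 2 (mod 15).

Both implications hold.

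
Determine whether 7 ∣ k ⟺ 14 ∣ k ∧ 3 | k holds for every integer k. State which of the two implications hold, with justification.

Only the reverse direction holds.

(⟹) This fails: take k = 7. Certainly 7 ∣ 7, but 14 ∤ 7.

(⟸) Suppose 14 ∣ k and 3 ∣ k. Any common multiple of 14 and 3 is a multiple of their lcm; here gcd(14, 3) = 1, so lcm(14, 3) = 14·3 = 42, so 42 ∣ k. Since 7 ∣ 42, it follows that 7 ∣ k.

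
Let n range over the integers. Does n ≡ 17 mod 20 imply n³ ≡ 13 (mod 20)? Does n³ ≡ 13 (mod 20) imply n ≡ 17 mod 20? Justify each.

Both directions hold; the statement is true.

Forward direction. Suppose n ≡ 17 mod 20. Write n = 20j + 17. Then (20j + 17)³ = 8000j³ + 20400j² + 17340j + 4913 = 20(400j³ + 1020j² + 867j + 245) + 13, so n³ ≡ 13 (mod 20).

Converse. Suppose n³ ≡ 13 (mod 20). The only residue r in {0, …, 19} with r³ ≡ 13 (mod 20) is r = 17, so n ≡ 17 (mod 20).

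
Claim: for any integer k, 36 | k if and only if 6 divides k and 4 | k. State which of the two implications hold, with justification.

[⇐] This fails: take k = 12. Both 6 ∣ 12 and 4 ∣ 12, yet 12 is not a multiple of 36 (since 12 = 0·36 + 12), so 36 ∤ 12.

[⇒] If 36 ∣ k, write k = 36q. Since 36 = 6·6, k = 6·(6q), so 6 ∣ k; and since 36 = 9·4, k = 4·(9q), so 4 ∣ k.

The forward direction holds; the converse fails.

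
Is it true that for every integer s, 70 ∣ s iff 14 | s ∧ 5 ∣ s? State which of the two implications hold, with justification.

The biconditional holds.

(⟹) If 70 ∣ s, write s = 70q. Since 70 = 5·14, s = 14·(5q), so 14 ∣ s; and since 70 = 14·5, s = 5·(14q), so 5 ∣ s.

(⟸) Suppose 14 ∣ s and 5 ∣ s. Any common multiple of 14 and 5 is a multiple of their lcm; here gcd(14, 5) = 1, so lcm(14, 5) = 14·5 = 70, so 70 ∣ s.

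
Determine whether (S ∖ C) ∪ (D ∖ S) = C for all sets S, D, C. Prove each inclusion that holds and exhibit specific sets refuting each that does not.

(⊆) This inclusion fails. Take S = {1}, D = ∅, C = ∅; then 1 ∈ (S ∖ C) ∪ (D ∖ S) but 1 ∉ C.

(⊇) This inclusion fails. Take S = ∅, D = ∅, C = {1}; then 1 ∈ C but 1 ∉ (S ∖ C) ∪ (D ∖ S).

(⊆) fails and (⊇) fails.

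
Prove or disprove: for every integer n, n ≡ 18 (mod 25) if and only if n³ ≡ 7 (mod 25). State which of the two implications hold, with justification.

(→) Suppose n ≡ 18 (mod 25). Write n = 25j + 18. Then (25j + 18)³ = 15625j³ + 33750j² + 24300j + 5832 = 25(625j³ + 1350j² + 972j + 233) + 7, so n³ ≡ 7 (mod 25).

(←) Conversely, suppose n³ ≡ 7 (mod 25). The only residue r in {0, …, 24} with r³ ≡ 7 (mod 25) is r = 18, so n ≡ 18 (mod 25).

Both implications hold.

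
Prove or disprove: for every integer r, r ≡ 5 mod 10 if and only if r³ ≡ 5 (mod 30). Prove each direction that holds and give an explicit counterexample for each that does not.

Forward direction. This fails: take r = 15. Then 15 ≡ 5 (mod 10), but 15³ = 3375 ≡ 15 (mod 30), not 5.

Converse. The residues r modulo 30 with r³ ≡ 5 (mod 30) are exactly {5}, and each is ≡ 5 (mod 10).

Not equivalent: only (⇐) holds.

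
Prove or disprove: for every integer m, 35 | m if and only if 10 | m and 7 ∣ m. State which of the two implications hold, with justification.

Only the reverse direction holds.

[⇐] Suppose 10 ∣ m and 7 ∣ m. Any common multiple of 10 and 7 is a multiple of their lcm; here gcd(10, 7) = 1, so lcm(10, 7) = 10·7 = 70, so 70 ∣ m. Since 35 ∣ 70, it follows that 35 ∣ m.

[⇒] This fails: take m = 35. Certainly 35 ∣ 35, but 10 ∤ 35.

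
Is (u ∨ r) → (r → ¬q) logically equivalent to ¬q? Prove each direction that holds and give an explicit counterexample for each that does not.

(⟹) This fails. Under r = F, u = F, q = T, the left side is true but the right side is false.

(⟸) Assume the antecedent. If r is true, the antecedent forces (r = T, u = F, q = F) or (r = T, u = T, q = F), and (u ∨ r) → (r → ¬q) holds there. If r is false, (u ∨ r) → (r → ¬q) reduces to true regardless of the other variables. Either way (u ∨ r) → (r → ¬q) holds.

Not equivalent: only (⇐) holds.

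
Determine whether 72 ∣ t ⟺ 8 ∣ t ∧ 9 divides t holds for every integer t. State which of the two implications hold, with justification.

Both directions hold.

(⟸) Suppose 8 ∣ t and 9 ∣ t. Any common multiple of 8 and 9 is a multiple of their lcm; here gcd(8, 9) = 1, so lcm(8, 9) = 8·9 = 72, so 72 ∣ t.

(⟹) If 72 ∣ t, write t = 72q. Since 72 = 9·8, t = 8·(9q), so 8 ∣ t; and since 72 = 8·9, t = 9·(8q), so 9 ∣ t.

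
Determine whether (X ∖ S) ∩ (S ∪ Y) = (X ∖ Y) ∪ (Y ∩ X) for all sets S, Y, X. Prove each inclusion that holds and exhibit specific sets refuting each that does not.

(⊆) Let x ∈ (X ∖ S) ∩ (S ∪ Y). Then x ∈ Y ∩ X and x ∉ S, from which x ∈ (X ∖ Y) ∪ (Y ∩ X).

(⊇) This inclusion fails. Take S = ∅, Y = ∅, X = {1}; then 1 ∈ (X ∖ Y) ∪ (Y ∩ X) but 1 ∉ (X ∖ S) ∩ (S ∪ Y).

The sets are not equal: only the forward inclusion holds.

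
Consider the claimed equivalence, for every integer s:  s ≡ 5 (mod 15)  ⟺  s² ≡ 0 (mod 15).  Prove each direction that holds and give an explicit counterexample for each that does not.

(⟹) This fails: take s = 5. Then 5 ≡ 5 (mod 15), but 5² = 25 ≡ 10 (mod 15), not 0.

(⟸) This fails: take s = 0. Then 0² = 0 ≡ 0 (mod 15), yet 0 ≡ 0 (mod 15), not 5.

(⇒) fails and (⇐) fails.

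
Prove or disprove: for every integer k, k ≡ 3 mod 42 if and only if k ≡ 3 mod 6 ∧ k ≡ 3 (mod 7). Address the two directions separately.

(⟹) Suppose k ≡ 3 (mod 42); write k = 42j + 3. Since 6 ∣ 42, reducing mod 6 gives k ≡ 3 (mod 6); since 7 ∣ 42, reducing mod 7 gives k ≡ 3 (mod 7).

(⟸) Conversely, if k ≡ 3 (mod 6) and k ≡ 3 (mod 7), then by the Chinese remainder theorem k ≡ 3 (mod 42). This is exactly k ≡ 3 (mod 42).

Both directions hold.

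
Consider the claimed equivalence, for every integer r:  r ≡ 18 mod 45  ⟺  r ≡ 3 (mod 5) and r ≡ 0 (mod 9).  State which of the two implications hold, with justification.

(⟹) Suppose r ≡ 18 (mod 45); write r = 45j + 18. Since 5 ∣ 45, reducing mod 5 gives r ≡ 18 ≡ 3 (mod 5); since 9 ∣ 45, reducing mod 9 gives r ≡ 18 ≡ 0 (mod 9).

(⟸) Conversely, if r ≡ 3 (mod 5) and r ≡ 0 (mod 9), then by the Chinese remainder theorem r ≡ 18 (mod 45). This is exactly r ≡ 18 (mod 45).

Both directions hold; the statement is true.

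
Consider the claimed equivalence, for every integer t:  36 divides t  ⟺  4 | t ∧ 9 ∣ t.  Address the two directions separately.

[⇐] Suppose 4 ∣ t and 9 ∣ t. Any common multiple of 4 and 9 is a multiple of their lcm; here gcd(4, 9) = 1, so lcm(4, 9) = 4·9 = 36, so 36 ∣ t.

[⇒] If 36 ∣ t, write t = 36q. Since 36 = 9·4, t = 4·(9q), so 4 ∣ t; and since 36 = 4·9, t = 9·(4q), so 9 ∣ t.

Equivalent; both directions hold.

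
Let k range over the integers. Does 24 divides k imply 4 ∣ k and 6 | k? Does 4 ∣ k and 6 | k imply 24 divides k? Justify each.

Only the forward implication holds.

Forward direction. If 24 ∣ k, write k = 24q. Since 24 = 6·4, k = 4·(6q), so 4 ∣ k; and since 24 = 4·6, k = 6·(4q), so 6 ∣ k.

Converse. This fails: take k = 12. Both 4 ∣ 12 and 6 ∣ 12, yet 12 is not a multiple of 24 (since 12 = 0·24 + 12), so 24 ∤ 12.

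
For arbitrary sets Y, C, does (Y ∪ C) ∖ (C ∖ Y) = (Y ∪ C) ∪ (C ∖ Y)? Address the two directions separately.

Reverse inclusion. This inclusion fails. Take Y = ∅, C = {1}; then 1 ∈ (Y ∪ C) ∪ (C ∖ Y) but 1 ∉ (Y ∪ C) ∖ (C ∖ Y).

Forward inclusion. Let x ∈ (Y ∪ C) ∖ (C ∖ Y). Then either x ∈ Y and x ∉ C; or x ∈ Y ∩ C. In each case x ∈ (Y ∪ C) ∪ (C ∖ Y), so (Y ∪ C) ∖ (C ∖ Y) ⊆ (Y ∪ C) ∪ (C ∖ Y).

Only the forward inclusion holds.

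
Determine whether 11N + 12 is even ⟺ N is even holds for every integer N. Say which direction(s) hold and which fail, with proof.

Both directions hold.

Forward direction. Suppose 11N + 12 is even. Since 11 is odd, 11N and N have the same parity, so 11N + 12 ≡ N + 12 (mod 2). As 12 is even, 11N + 12 is even exactly when N is even. Thus N is even.

Converse. Suppose N is even; write N = 2j. Then 11N + 12 = 11·(2j) + 12 = 2·11j + 12, which is even.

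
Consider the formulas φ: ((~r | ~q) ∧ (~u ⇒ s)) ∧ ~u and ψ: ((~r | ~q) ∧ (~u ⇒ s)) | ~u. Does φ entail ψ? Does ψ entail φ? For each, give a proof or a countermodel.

(→) Assume the antecedent. If q is true, the antecedent forces (q = T, u = F, r = F, s = T), and ((~r | ~q) ∧ (~u ⇒ s)) | ~u holds there. If q is false, ((~r | ~q) ∧ (~u ⇒ s)) | ~u reduces to true regardless of the other variables. Either way ((~r | ~q) ∧ (~u ⇒ s)) | ~u holds.

(←) This fails. Under q = F, u = F, r = F, s = F, the left side is false but the right side is true.

Only the forward direction holds.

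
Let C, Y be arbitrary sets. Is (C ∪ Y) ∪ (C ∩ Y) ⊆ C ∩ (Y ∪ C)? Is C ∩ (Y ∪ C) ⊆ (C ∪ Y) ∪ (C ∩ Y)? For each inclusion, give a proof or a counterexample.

The sets are not equal: only the reverse inclusion holds.

(⟹) This inclusion fails. Take C = ∅, Y = {1}; then 1 ∈ (C ∪ Y) ∪ (C ∩ Y) but 1 ∉ C ∩ (Y ∪ C).

(⟸) Let x ∈ C ∩ (Y ∪ C). Then either x ∈ C and x ∉ Y; or x ∈ C ∩ Y. In each case x ∈ (C ∪ Y) ∪ (C ∩ Y), so C ∩ (Y ∪ C) ⊆ (C ∪ Y) ∪ (C ∩ Y).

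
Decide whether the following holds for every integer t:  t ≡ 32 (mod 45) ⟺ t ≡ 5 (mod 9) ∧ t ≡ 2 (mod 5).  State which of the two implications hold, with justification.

(→) Suppose t ≡ 32 (mod 45); write t = 45j + 32. Since 9 ∣ 45, reducing mod 9 gives t ≡ 32 ≡ 5 (mod 9); since 5 ∣ 45, reducing mod 5 gives t ≡ 32 ≡ 2 (mod 5).

(←) Conversely, if t ≡ 5 (mod 9) and t ≡ 2 (mod 5), then by the Chinese remainder theorem t ≡ 32 (mod 45). This is exactly t ≡ 32 (mod 45).

The biconditional holds.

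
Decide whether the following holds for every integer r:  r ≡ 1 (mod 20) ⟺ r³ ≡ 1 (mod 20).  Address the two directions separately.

Both implications hold.

(⟹) Suppose r ≡ 1 (mod 20). Write r = 20j + 1. Then (20j + 1)³ = 8000j³ + 1200j² + 60j + 1 = 20(400j³ + 60j² + 3j) + 1, so r³ ≡ 1 (mod 20).

(⟸) Conversely, suppose r³ ≡ 1 (mod 20). The only residue r in {0, …, 19} with r³ ≡ 1 (mod 20) is r = 1, so r ≡ 1 (mod 20).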